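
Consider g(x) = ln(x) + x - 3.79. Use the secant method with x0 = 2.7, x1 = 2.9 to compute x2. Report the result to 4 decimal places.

2.7713

g(2.7) = -0.096748, g(2.9) = 0.174711
x2 = 2.900000 − 0.174711·(2.900000 − 2.700000) / (0.174711 − (-0.096748)) = 2.900000 − (0.034942)/(0.271459) = 2.771280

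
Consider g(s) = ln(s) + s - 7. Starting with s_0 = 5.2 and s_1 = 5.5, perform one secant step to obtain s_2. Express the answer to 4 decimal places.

g(5.2) = -0.151341, g(5.5) = 0.204748
s_2 = 5.500000 − 0.204748·(5.500000 − 5.200000) / (0.204748 − (-0.151341)) = 5.500000 − (0.061424)/(0.356089) = 5.327503

5.3275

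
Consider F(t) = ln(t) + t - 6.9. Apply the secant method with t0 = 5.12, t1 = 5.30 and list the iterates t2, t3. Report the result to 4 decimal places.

5.2432, 5.2431

F(5.12) = -0.146846, F(5.30) = 0.067707
t2 = 5.300000 − 0.067707·(5.300000 − 5.120000) / (0.067707 − (-0.146846)) = 5.300000 − (0.012187)/(0.214552) = 5.243197
F(5.243197) = 0.000128
t3 = 5.243197 − 0.000128·(5.243197 − 5.300000) / (0.000128 − 0.067707) = 5.243197 − (-0.000007)/(-0.067578) = 5.243089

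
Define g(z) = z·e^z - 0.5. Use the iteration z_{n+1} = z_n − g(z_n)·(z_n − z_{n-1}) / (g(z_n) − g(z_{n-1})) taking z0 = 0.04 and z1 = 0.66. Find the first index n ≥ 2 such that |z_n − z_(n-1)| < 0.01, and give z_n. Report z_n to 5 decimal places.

n = 5, z_n = 0.35171

g(0.04) = -0.4583676, g(0.66) = 0.7769629
z2 = 0.6600000 − 0.7769629·(0.6200000)/(1.2353305) = 0.2700501;  |Δ| = 0.3899499
g(0.2700501) = -0.1462263
z3 = 0.2700501 − (-0.1462263)·(-0.3899499)/(-0.9231892) = 0.3318152;  |Δ| = 0.0617651
g(0.3318152) = -0.0376170
z4 = 0.3318152 − (-0.0376170)·(0.0617651)/(0.1086093) = 0.3532077;  |Δ| = 0.0213925
g(0.3532077) = 0.0028360
z5 = 0.3532077 − 0.0028360·(0.0213925)/(0.0404530) = 0.3517080;  |Δ| = 0.0014997
|z5 − z4| = 0.0014997 < 0.01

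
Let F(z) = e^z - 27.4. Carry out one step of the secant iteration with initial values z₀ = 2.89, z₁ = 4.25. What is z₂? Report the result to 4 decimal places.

F(2.89) = -9.406690, F(4.25) = 42.705412
z₂ = 4.250000 − 42.705412·(4.250000 − 2.890000) / (42.705412 − (-9.406690)) = 4.250000 − (58.079361)/(52.112103) = 3.135492

3.1355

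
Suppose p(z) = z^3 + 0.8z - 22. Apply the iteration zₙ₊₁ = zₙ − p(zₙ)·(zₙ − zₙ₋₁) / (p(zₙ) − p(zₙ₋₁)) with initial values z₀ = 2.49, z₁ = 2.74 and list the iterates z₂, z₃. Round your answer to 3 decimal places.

p(2.49) = -4.56975, p(2.74) = 0.76282
z₂ = 2.74000 − 0.76282·(2.74000 − 2.49000) / (0.76282 − (-4.56975)) = 2.74000 − (0.19071)/(5.33258) = 2.70424
p(2.70424) = -0.06079
z₃ = 2.70424 − (-0.06079)·(2.70424 − 2.74000) / (-0.06079 − 0.76282) = 2.70424 − (0.00217)/(-0.82361) = 2.70688

2.704, 2.707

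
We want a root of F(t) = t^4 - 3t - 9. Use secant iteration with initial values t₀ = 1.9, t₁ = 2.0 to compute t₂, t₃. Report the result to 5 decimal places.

F(1.9) = -1.6679000, F(2.0) = 1.0000000
t₂ = 2.0000000 − 1.0000000·(2.0000000 − 1.9000000) / (1.0000000 − (-1.6679000)) = 2.0000000 − (0.1000000)/(2.6679000) = 1.9625173
F(1.9625173) = -0.0536978
t₃ = 1.9625173 − (-0.0536978)·(1.9625173 − 2.0000000) / (-0.0536978 − 1.0000000) = 1.9625173 − (0.0020127)/(-1.0536978) = 1.9644275

1.96252, 1.96443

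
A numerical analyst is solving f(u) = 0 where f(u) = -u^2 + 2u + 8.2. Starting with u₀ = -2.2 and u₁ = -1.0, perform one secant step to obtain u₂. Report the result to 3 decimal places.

-2.000

f(-2.2) = -1.04000, f(-1.0) = 5.20000
u₂ = -1.00000 − 5.20000·(-1.00000 − (-2.20000)) / (5.20000 − (-1.04000)) = -1.00000 − (6.24000)/(6.24000) = -2.00000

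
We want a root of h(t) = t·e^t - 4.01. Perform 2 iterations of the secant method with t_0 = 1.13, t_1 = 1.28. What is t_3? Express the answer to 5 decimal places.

h(1.13) = -0.5119082, h(1.28) = 0.5936988
t_2 = 1.2800000 − 0.5936988·(1.2800000 − 1.1300000) / (0.5936988 − (-0.5119082)) = 1.2800000 − (0.0890548)/(1.1056070) = 1.1994516
h(1.1994516) = -0.0298634
t_3 = 1.1994516 − (-0.0298634)·(1.1994516 − 1.2800000) / (-0.0298634 − 0.5936988) = 1.1994516 − (0.0024055)/(-0.6235623) = 1.2033092

1.20331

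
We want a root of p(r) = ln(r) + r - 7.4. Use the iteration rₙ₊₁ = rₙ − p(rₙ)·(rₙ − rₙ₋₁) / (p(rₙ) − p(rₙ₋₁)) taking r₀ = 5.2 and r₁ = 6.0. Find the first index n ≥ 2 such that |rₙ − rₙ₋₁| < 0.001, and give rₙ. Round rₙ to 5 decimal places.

p(5.2) = -0.5513414, p(6.0) = 0.3917595
r₂ = 6.0000000 − 0.3917595·(0.8000000)/(0.9431008) = 5.6676839;  |Δ| = 0.3323161
p(5.6676839) = 0.0024645
r₃ = 5.6676839 − 0.0024645·(-0.3323161)/(-0.3892950) = 5.6655802;  |Δ| = 0.0021038
p(5.6655802) = -0.0000105
r₄ = 5.6655802 − (-0.0000105)·(-0.0021038)/(-0.0024750) = 5.6655891;  |Δ| = 0.0000090
|r₄ − r₃| = 0.0000090 < 0.001

n = 4, rₙ = 5.66559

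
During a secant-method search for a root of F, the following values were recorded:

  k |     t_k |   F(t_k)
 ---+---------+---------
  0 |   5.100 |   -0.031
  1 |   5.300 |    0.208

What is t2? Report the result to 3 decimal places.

5.126

t2 = 5.300 − 0.208·(5.300 − 5.100) / (0.208 − (-0.031))
   = 5.300 − (0.04160)/(0.23900) = 5.12594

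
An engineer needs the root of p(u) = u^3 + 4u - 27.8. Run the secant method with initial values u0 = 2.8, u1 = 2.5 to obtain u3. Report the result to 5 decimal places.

2.59292

p(2.8) = 5.3520000, p(2.5) = -2.1750000
u2 = 2.5000000 − (-2.1750000)·(2.5000000 − 2.8000000) / (-2.1750000 − 5.3520000) = 2.5000000 − (0.6525000)/(-7.5270000) = 2.5866879
p(2.5866879) = -0.1458373
u3 = 2.5866879 − (-0.1458373)·(2.5866879 − 2.5000000) / (-0.1458373 − (-2.1750000)) = 2.5866879 − (-0.0126423)/(2.0291627) = 2.5929182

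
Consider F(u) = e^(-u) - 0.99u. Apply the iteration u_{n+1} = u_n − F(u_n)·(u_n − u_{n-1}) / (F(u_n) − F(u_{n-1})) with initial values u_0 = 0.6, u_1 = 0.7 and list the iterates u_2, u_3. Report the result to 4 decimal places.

F(0.6) = -0.045188, F(0.7) = -0.196415
u_2 = 0.700000 − (-0.196415)·(0.700000 − 0.600000) / (-0.196415 − (-0.045188)) = 0.700000 − (-0.019641)/(-0.151226) = 0.570119
F(0.570119) = 0.001041
u_3 = 0.570119 − 0.001041·(0.570119 − 0.700000) / (0.001041 − (-0.196415)) = 0.570119 − (-0.000135)/(0.197455) = 0.570803

0.5701, 0.5708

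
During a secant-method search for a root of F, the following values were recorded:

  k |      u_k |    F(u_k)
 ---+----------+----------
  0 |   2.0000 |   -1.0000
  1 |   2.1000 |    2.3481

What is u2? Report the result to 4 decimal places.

u2 = 2.1000 − 2.3481·(2.1000 − 2.0000) / (2.3481 − (-1.0000))
   = 2.1000 − (0.234810)/(3.348100) = 2.029868

2.0299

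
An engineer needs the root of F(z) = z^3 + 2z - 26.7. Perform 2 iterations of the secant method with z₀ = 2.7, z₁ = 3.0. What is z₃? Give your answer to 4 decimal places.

F(2.7) = -1.617000, F(3.0) = 6.300000
z₂ = 3.000000 − 6.300000·(3.000000 − 2.700000) / (6.300000 − (-1.617000)) = 3.000000 − (1.890000)/(7.917000) = 2.761273
F(2.761273) = -0.123768
z₃ = 2.761273 − (-0.123768)·(2.761273 − 3.000000) / (-0.123768 − 6.300000) = 2.761273 − (0.029547)/(-6.423768) = 2.765873

2.7659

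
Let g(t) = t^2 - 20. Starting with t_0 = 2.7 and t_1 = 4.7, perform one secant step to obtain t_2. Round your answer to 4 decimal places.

4.4176

g(2.7) = -12.710000, g(4.7) = 2.090000
t_2 = 4.700000 − 2.090000·(4.700000 − 2.700000) / (2.090000 − (-12.710000)) = 4.700000 − (4.180000)/(14.800000) = 4.417568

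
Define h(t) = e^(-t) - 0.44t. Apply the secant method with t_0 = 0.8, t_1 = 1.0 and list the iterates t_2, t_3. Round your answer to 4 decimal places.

h(0.8) = 0.097329, h(1.0) = -0.072121
t_2 = 1.000000 − (-0.072121)·(1.000000 − 0.800000) / (-0.072121 − 0.097329) = 1.000000 − (-0.014424)/(-0.169450) = 0.914877
h(0.914877) = -0.001980
t_3 = 0.914877 − (-0.001980)·(0.914877 − 1.000000) / (-0.001980 − (-0.072121)) = 0.914877 − (0.000169)/(0.070141) = 0.912474

0.9149, 0.9125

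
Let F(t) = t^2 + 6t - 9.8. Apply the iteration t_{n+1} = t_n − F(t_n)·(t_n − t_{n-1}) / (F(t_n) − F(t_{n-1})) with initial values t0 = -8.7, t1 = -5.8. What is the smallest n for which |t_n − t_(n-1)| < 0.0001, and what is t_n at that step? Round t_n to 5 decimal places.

F(-8.7) = 13.6900000, F(-5.8) = -10.9600000
t2 = -5.8000000 − (-10.9600000)·(2.9000000)/(-24.6500000) = -7.0894118;  |Δ| = 1.2894118
F(-7.0894118) = -2.0767114
t3 = -7.0894118 − (-2.0767114)·(-1.2894118)/(8.8832886) = -7.3908470;  |Δ| = 0.3014352
F(-7.3908470) = 0.4795373
t4 = -7.3908470 − 0.4795373·(-0.3014352)/(2.5562487) = -7.3342995;  |Δ| = 0.0565475
F(-7.3342995) = -0.0138478
t5 = -7.3342995 − (-0.0138478)·(0.0565475)/(-0.4933851) = -7.3358866;  |Δ| = 0.0015871
F(-7.3358866) = -0.0000872
t6 = -7.3358866 − (-0.0000872)·(-0.0015871)/(0.0137606) = -7.3358967;  |Δ| = 0.0000101
|t6 − t5| = 0.0000101 < 0.0001

n = 6, t_n = -7.33590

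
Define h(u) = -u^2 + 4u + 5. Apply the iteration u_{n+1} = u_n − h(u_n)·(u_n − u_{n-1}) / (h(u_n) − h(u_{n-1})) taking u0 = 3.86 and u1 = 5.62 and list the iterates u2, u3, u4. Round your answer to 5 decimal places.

h(3.86) = 5.5404000, h(5.62) = -4.1044000
u2 = 5.6200000 − (-4.1044000)·(5.6200000 − 3.8600000) / (-4.1044000 − 5.5404000) = 5.6200000 − (-7.2237440)/(-9.6448000) = 4.8710219
h(4.8710219) = 0.7572333
u3 = 4.8710219 − 0.7572333·(4.8710219 − 5.6200000) / (0.7572333 − (-4.1044000)) = 4.8710219 − (-0.5671511)/(4.8616333) = 4.9876805
h(4.9876805) = 0.0737655
u4 = 4.9876805 − 0.0737655·(4.9876805 − 4.8710219) / (0.0737655 − 0.7572333) = 4.9876805 − (0.0086054)/(-0.6834678) = 5.0002712

4.87102, 4.98768, 5.00027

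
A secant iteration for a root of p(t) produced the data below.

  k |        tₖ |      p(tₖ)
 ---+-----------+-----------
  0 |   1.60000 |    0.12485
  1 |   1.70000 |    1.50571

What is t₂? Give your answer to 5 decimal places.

1.59096

t₂ = 1.70000 − 1.50571·(1.70000 − 1.60000) / (1.50571 − 0.12485)
   = 1.70000 − (0.1505710)/(1.3808600) = 1.5909585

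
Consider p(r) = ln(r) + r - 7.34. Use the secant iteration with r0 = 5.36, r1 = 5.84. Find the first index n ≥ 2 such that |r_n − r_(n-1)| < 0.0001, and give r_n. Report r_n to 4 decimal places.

p(5.36) = -0.301036, p(5.84) = 0.264731
r2 = 5.840000 − 0.264731·(0.480000)/(0.565767) = 5.615401;  |Δ| = 0.224599
p(5.615401) = 0.000914
r3 = 5.615401 − 0.000914·(-0.224599)/(-0.263817) = 5.614623;  |Δ| = 0.000778
p(5.614623) = -0.000003
r4 = 5.614623 − (-0.000003)·(-0.000778)/(-0.000916) = 5.614625;  |Δ| = 0.000002
|r4 − r3| = 0.000002 < 0.0001

n = 4, r_n = 5.6146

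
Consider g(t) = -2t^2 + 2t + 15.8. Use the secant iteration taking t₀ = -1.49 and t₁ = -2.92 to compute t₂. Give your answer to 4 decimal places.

g(-1.49) = 8.379800, g(-2.92) = -7.092800
t₂ = -2.920000 − (-7.092800)·(-2.920000 − (-1.490000)) / (-7.092800 − 8.379800) = -2.920000 − (10.142704)/(-15.472600) = -2.264473

-2.2645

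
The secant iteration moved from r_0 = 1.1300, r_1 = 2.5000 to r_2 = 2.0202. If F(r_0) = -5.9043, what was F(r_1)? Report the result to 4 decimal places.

The secant line through (1.1300, -5.9043) and (2.5000, F(r_1)) crosses zero at r_2 = 2.0202.
So (1.1300, -5.9043), (2.5000, F(r_1)), (2.0202, 0) are collinear:
F(r_1) = -5.9043 · (2.5000 − 2.0202) / (1.1300 − 2.0202) = -5.9043 · (0.479800)/(-0.890200) = 3.182300

3.1823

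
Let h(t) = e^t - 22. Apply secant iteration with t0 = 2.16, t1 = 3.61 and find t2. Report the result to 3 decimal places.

h(2.16) = -13.32886, h(3.61) = 14.96605
t2 = 3.61000 − 14.96605·(3.61000 − 2.16000) / (14.96605 − (-13.32886)) = 3.61000 − (21.70078)/(28.29492) = 2.84305

2.843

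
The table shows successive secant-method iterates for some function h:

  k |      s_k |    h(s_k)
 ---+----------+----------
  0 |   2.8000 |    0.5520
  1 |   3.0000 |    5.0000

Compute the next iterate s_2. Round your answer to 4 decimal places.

s_2 = 3.0000 − 5.0000·(3.0000 − 2.8000) / (5.0000 − 0.5520)
   = 3.0000 − (1.000000)/(4.448000) = 2.775180

2.7752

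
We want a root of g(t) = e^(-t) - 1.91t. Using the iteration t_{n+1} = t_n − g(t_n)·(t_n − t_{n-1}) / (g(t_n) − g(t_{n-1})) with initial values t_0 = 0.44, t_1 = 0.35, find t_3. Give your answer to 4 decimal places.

g(0.44) = -0.196364, g(0.35) = 0.036188
t_2 = 0.350000 − 0.036188·(0.350000 − 0.440000) / (0.036188 − (-0.196364)) = 0.350000 − (-0.003257)/(0.232552) = 0.364005
g(0.364005) = -0.000362
t_3 = 0.364005 − (-0.000362)·(0.364005 − 0.350000) / (-0.000362 − 0.036188) = 0.364005 − (-0.000005)/(-0.036550) = 0.363866

0.3639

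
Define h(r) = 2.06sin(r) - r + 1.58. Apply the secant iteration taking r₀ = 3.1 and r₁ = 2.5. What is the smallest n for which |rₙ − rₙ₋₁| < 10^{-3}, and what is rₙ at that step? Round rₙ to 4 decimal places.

h(3.1) = -1.434344, h(2.5) = 0.312853
r₂ = 2.500000 − 0.312853·(-0.600000)/(1.747196) = 2.607436;  |Δ| = 0.107436
h(2.607436) = 0.021342
r₃ = 2.607436 − 0.021342·(0.107436)/(-0.291511) = 2.615301;  |Δ| = 0.007866
h(2.615301) = -0.000502
r₄ = 2.615301 − (-0.000502)·(0.007866)/(-0.021844) = 2.615121;  |Δ| = 0.000181
|r₄ − r₃| = 0.000181 < 10^{-3}

n = 4, rₙ = 2.6151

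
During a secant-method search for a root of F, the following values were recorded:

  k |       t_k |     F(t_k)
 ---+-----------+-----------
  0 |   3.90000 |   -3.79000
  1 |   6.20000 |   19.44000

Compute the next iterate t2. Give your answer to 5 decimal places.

4.27525

t2 = 6.20000 − 19.44000·(6.20000 − 3.90000) / (19.44000 − (-3.79000))
   = 6.20000 − (44.7120000)/(23.2300000) = 4.2752475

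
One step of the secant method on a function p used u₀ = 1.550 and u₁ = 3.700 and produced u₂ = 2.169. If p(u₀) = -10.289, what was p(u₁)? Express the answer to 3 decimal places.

The secant line through (1.550, -10.289) and (3.700, p(u₁)) crosses zero at u₂ = 2.169.
So (1.550, -10.289), (3.700, p(u₁)), (2.169, 0) are collinear:
p(u₁) = -10.289 · (3.700 − 2.169) / (1.550 − 2.169) = -10.289 · (1.53100)/(-0.61900) = 25.44824

25.448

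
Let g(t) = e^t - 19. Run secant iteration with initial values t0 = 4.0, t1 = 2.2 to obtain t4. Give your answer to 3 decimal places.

g(4.0) = 35.59815, g(2.2) = -9.97499
t2 = 2.20000 − (-9.97499)·(2.20000 − 4.00000) / (-9.97499 − 35.59815) = 2.20000 − (17.95498)/(-45.57314) = 2.59398
g(2.59398) = -5.61705
t3 = 2.59398 − (-5.61705)·(2.59398 − 2.20000) / (-5.61705 − (-9.97499)) = 2.59398 − (-2.21301)/(4.35794) = 3.10179
g(3.10179) = 3.23781
t4 = 3.10179 − 3.23781·(3.10179 − 2.59398) / (3.23781 − (-5.61705)) = 3.10179 − (1.64420)/(8.85485) = 2.91611

2.916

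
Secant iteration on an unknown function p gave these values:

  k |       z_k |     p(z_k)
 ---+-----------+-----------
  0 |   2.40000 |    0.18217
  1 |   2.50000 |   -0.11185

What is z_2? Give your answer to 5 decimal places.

z_2 = 2.50000 − (-0.11185)·(2.50000 − 2.40000) / (-0.11185 − 0.18217)
   = 2.50000 − (-0.0111850)/(-0.2940200) = 2.4619584

2.46196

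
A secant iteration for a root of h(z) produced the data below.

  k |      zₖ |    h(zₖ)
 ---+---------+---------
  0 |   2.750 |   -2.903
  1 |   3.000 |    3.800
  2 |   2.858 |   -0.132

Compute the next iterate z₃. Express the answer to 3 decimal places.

z₃ = 2.858 − (-0.132)·(2.858 − 3.000) / (-0.132 − 3.800)
   = 2.858 − (0.01874)/(-3.93200) = 2.86277

2.863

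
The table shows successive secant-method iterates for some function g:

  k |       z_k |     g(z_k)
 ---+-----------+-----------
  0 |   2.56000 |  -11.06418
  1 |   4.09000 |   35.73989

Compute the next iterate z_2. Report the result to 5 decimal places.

2.92168

z_2 = 4.09000 − 35.73989·(4.09000 − 2.56000) / (35.73989 − (-11.06418))
   = 4.09000 − (54.6820317)/(46.8040700) = 2.9216821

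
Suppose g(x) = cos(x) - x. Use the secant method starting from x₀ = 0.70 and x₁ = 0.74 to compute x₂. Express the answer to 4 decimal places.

0.7391

g(0.70) = 0.064842, g(0.74) = -0.001531
x₂ = 0.740000 − (-0.001531)·(0.740000 − 0.700000) / (-0.001531 − 0.064842) = 0.740000 − (-0.000061)/(-0.066374) = 0.739077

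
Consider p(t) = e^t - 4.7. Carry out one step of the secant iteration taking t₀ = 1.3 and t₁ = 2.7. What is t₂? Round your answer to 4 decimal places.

1.4287

p(1.3) = -1.030703, p(2.7) = 10.179732
t₂ = 2.700000 − 10.179732·(2.700000 − 1.300000) / (10.179732 − (-1.030703)) = 2.700000 − (14.251624)/(11.210435) = 1.428718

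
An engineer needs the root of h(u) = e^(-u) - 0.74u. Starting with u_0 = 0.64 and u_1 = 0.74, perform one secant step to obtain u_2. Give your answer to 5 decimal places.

h(0.64) = 0.0536924, h(0.74) = -0.0704861
u_2 = 0.7400000 − (-0.0704861)·(0.7400000 − 0.6400000) / (-0.0704861 − 0.0536924) = 0.7400000 − (-0.0070486)/(-0.1241785) = 0.6832381

0.68324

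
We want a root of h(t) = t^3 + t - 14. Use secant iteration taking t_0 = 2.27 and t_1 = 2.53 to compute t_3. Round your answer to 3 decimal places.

h(2.27) = -0.03292, h(2.53) = 4.72428
t_2 = 2.53000 − 4.72428·(2.53000 − 2.27000) / (4.72428 − (-0.03292)) = 2.53000 − (1.22831)/(4.75719) = 2.27180
h(2.27180) = -0.00328
t_3 = 2.27180 − (-0.00328)·(2.27180 − 2.53000) / (-0.00328 − 4.72428) = 2.27180 − (0.00085)/(-4.72756) = 2.27198

2.272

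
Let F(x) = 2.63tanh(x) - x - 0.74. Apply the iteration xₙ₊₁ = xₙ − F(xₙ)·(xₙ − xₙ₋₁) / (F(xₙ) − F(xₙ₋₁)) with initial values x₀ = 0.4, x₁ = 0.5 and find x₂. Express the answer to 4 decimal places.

0.5212

F(0.4) = -0.140734, F(0.5) = -0.024632
x₂ = 0.500000 − (-0.024632)·(0.500000 − 0.400000) / (-0.024632 − (-0.140734)) = 0.500000 − (-0.002463)/(0.116102) = 0.521216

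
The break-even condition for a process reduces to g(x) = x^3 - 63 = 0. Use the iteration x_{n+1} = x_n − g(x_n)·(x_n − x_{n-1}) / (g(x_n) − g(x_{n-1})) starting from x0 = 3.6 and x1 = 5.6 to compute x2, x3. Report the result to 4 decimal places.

3.8535, 3.9387

g(3.6) = -16.344000, g(5.6) = 112.616000
x2 = 5.600000 − 112.616000·(5.600000 − 3.600000) / (112.616000 − (-16.344000)) = 5.600000 − (225.232000)/(128.960000) = 3.853474
g(3.853474) = -5.778758
x3 = 3.853474 − (-5.778758)·(3.853474 − 5.600000) / (-5.778758 − 112.616000) = 3.853474 − (10.092751)/(-118.394758) = 3.938721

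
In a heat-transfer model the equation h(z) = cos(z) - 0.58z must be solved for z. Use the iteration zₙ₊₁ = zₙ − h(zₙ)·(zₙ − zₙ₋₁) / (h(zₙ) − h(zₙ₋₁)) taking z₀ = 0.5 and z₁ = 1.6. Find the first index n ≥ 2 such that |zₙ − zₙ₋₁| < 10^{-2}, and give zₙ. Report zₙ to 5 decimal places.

n = 4, zₙ = 0.97197

h(0.5) = 0.5875826, h(1.6) = -0.9571995
z₂ = 1.6000000 − (-0.9571995)·(1.1000000)/(-1.5447821) = 0.9184026;  |Δ| = 0.6815974
h(0.9184026) = 0.0744168
z₃ = 0.9184026 − 0.0744168·(-0.6815974)/(1.0316163) = 0.9675704;  |Δ| = 0.0491678
h(0.9675704) = 0.0061112
z₄ = 0.9675704 − 0.0061112·(0.0491678)/(-0.0683056) = 0.9719693;  |Δ| = 0.0043990
|z₄ − z₃| = 0.0043990 < 10^{-2}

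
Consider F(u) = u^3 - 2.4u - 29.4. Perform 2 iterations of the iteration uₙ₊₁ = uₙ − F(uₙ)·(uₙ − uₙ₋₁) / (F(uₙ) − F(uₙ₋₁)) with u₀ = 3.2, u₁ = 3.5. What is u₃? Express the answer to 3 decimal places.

3.345

F(3.2) = -4.31200, F(3.5) = 5.07500
u₂ = 3.50000 − 5.07500·(3.50000 − 3.20000) / (5.07500 − (-4.31200)) = 3.50000 − (1.52250)/(9.38700) = 3.33781
F(3.33781) = -0.22436
u₃ = 3.33781 − (-0.22436)·(3.33781 − 3.50000) / (-0.22436 − 5.07500) = 3.33781 − (0.03639)/(-5.29936) = 3.34467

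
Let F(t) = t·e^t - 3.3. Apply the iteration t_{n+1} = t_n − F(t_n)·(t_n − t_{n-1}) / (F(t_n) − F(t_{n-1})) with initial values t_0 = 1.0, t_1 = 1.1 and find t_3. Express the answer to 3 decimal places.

F(1.0) = -0.58172, F(1.1) = 0.00458
t_2 = 1.10000 − 0.00458·(1.10000 − 1.00000) / (0.00458 − (-0.58172)) = 1.10000 − (0.00046)/(0.58630) = 1.09922
F(1.09922) = -0.00035
t_3 = 1.09922 − (-0.00035)·(1.09922 − 1.10000) / (-0.00035 − 0.00458) = 1.09922 − (0.00000)/(-0.00493) = 1.09927

1.099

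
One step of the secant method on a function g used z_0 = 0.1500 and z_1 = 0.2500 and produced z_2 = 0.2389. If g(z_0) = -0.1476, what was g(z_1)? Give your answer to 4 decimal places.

0.0184

The secant line through (0.1500, -0.1476) and (0.2500, g(z_1)) crosses zero at z_2 = 0.2389.
So (0.1500, -0.1476), (0.2500, g(z_1)), (0.2389, 0) are collinear:
g(z_1) = -0.1476 · (0.2500 − 0.2389) / (0.1500 − 0.2389) = -0.1476 · (0.011100)/(-0.088900) = 0.018429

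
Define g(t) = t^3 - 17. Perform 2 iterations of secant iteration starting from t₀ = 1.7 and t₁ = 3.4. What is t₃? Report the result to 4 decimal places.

2.4952

g(1.7) = -12.087000, g(3.4) = 22.304000
t₂ = 3.400000 − 22.304000·(3.400000 − 1.700000) / (22.304000 − (-12.087000)) = 3.400000 − (37.916800)/(34.391000) = 2.297479
g(2.297479) = -4.872965
t₃ = 2.297479 − (-4.872965)·(2.297479 − 3.400000) / (-4.872965 − 22.304000) = 2.297479 − (5.372546)/(-27.176965) = 2.495166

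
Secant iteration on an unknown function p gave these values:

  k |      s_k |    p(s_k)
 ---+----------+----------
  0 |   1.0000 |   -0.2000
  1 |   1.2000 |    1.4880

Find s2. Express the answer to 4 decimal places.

s2 = 1.2000 − 1.4880·(1.2000 − 1.0000) / (1.4880 − (-0.2000))
   = 1.2000 − (0.297600)/(1.688000) = 1.023697

1.0237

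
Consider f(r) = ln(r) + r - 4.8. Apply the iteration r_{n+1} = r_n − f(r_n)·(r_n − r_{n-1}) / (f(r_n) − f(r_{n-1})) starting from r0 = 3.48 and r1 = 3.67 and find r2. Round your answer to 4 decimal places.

f(3.48) = -0.072968, f(3.67) = 0.170192
r2 = 3.670000 − 0.170192·(3.670000 − 3.480000) / (0.170192 − (-0.072968)) = 3.670000 − (0.032336)/(0.243159) = 3.537016

3.5370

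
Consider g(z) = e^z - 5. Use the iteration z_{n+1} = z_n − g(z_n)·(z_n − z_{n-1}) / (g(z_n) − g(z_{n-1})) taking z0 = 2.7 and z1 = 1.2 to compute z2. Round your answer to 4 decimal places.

1.4180

g(2.7) = 9.879732, g(1.2) = -1.679883
z2 = 1.200000 − (-1.679883)·(1.200000 − 2.700000) / (-1.679883 − 9.879732) = 1.200000 − (2.519825)/(-11.559615) = 1.417985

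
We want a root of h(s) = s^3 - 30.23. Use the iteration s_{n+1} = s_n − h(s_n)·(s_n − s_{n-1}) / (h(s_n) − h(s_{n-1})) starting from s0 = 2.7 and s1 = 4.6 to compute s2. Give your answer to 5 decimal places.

h(2.7) = -10.5470000, h(4.6) = 67.1060000
s2 = 4.6000000 − 67.1060000·(4.6000000 − 2.7000000) / (67.1060000 − (-10.5470000)) = 4.6000000 − (127.5014000)/(77.6530000) = 2.9580621

2.95806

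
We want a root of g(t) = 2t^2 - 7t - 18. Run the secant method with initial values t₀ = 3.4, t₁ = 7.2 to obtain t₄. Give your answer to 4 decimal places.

g(3.4) = -18.680000, g(7.2) = 35.280000
t₂ = 7.200000 − 35.280000·(7.200000 − 3.400000) / (35.280000 − (-18.680000)) = 7.200000 − (134.064000)/(53.960000) = 4.715493
g(4.715493) = -6.536703
t₃ = 4.715493 − (-6.536703)·(4.715493 − 7.200000) / (-6.536703 − 35.280000) = 4.715493 − (16.240485)/(-41.816703) = 5.103866
g(5.103866) = -1.628164
t₄ = 5.103866 − (-1.628164)·(5.103866 − 4.715493) / (-1.628164 − (-6.536703)) = 5.103866 − (-0.632335)/(4.908539) = 5.232690

5.2327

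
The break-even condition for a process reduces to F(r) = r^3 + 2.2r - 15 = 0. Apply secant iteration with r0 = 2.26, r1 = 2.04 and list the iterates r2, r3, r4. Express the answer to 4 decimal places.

2.1658, 2.1707, 2.1705

F(2.26) = 1.515176, F(2.04) = -2.022336
r2 = 2.040000 − (-2.022336)·(2.040000 − 2.260000) / (-2.022336 − 1.515176) = 2.040000 − (0.444914)/(-3.537512) = 2.165770
F(2.165770) = -0.076628
r3 = 2.165770 − (-0.076628)·(2.165770 − 2.040000) / (-0.076628 − (-2.022336)) = 2.165770 − (-0.009637)/(1.945708) = 2.170724
F(2.170724) = 0.004129
r4 = 2.170724 − 0.004129·(2.170724 − 2.165770) / (0.004129 − (-0.076628)) = 2.170724 − (0.000020)/(0.080757) = 2.170470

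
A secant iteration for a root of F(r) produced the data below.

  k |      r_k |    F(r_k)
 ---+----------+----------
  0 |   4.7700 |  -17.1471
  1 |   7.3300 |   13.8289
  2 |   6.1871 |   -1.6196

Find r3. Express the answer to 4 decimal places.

6.3069

r3 = 6.1871 − (-1.6196)·(6.1871 − 7.3300) / (-1.6196 − 13.8289)
   = 6.1871 − (1.851041)/(-15.448500) = 6.306920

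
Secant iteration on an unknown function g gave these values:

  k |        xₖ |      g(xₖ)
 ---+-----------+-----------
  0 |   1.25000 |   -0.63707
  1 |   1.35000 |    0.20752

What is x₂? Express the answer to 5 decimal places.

1.32543

x₂ = 1.35000 − 0.20752·(1.35000 − 1.25000) / (0.20752 − (-0.63707))
   = 1.35000 − (0.0207520)/(0.8445900) = 1.3254295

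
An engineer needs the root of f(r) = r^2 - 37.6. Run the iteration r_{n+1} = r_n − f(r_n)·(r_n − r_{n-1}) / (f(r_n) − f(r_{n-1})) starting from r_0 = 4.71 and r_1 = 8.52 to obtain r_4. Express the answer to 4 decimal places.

f(4.71) = -15.415900, f(8.52) = 34.990400
r_2 = 8.520000 − 34.990400·(8.520000 − 4.710000) / (34.990400 − (-15.415900)) = 8.520000 − (133.313424)/(50.406300) = 5.875223
f(5.875223) = -3.081755
r_3 = 5.875223 − (-3.081755)·(5.875223 − 8.520000) / (-3.081755 − 34.990400) = 5.875223 − (8.150555)/(-38.072155) = 6.089305
f(6.089305) = -0.520368
r_4 = 6.089305 − (-0.520368)·(6.089305 − 5.875223) / (-0.520368 − (-3.081755)) = 6.089305 − (-0.111401)/(2.561387) = 6.132797

6.1328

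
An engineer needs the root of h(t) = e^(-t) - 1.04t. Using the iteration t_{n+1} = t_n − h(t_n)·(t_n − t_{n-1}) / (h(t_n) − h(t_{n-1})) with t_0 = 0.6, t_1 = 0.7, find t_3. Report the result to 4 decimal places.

0.5531

h(0.6) = -0.075188, h(0.7) = -0.231415
t_2 = 0.700000 − (-0.231415)·(0.700000 − 0.600000) / (-0.231415 − (-0.075188)) = 0.700000 − (-0.023141)/(-0.156226) = 0.551872
h(0.551872) = 0.001924
t_3 = 0.551872 − 0.001924·(0.551872 − 0.700000) / (0.001924 − (-0.231415)) = 0.551872 − (-0.000285)/(0.233338) = 0.553093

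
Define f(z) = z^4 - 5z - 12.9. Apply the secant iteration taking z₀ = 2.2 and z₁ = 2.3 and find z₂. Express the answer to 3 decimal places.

f(2.2) = -0.47440, f(2.3) = 3.58410
z₂ = 2.30000 − 3.58410·(2.30000 − 2.20000) / (3.58410 − (-0.47440)) = 2.30000 − (0.35841)/(4.05850) = 2.21169

2.212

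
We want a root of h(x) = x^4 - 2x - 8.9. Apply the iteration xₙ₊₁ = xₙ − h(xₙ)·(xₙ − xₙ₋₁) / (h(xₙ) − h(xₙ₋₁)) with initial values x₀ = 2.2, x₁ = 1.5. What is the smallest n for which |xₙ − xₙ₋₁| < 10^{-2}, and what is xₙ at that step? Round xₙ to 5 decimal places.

h(2.2) = 10.1256000, h(1.5) = -6.8375000
x₂ = 1.5000000 − (-6.8375000)·(-0.7000000)/(-16.9631000) = 1.7821566;  |Δ| = 0.2821566
h(1.7821566) = -2.3768162
x₃ = 1.7821566 − (-2.3768162)·(0.2821566)/(4.4606838) = 1.9324999;  |Δ| = 0.1503434
h(1.9324999) = 1.1819088
x₄ = 1.9324999 − 1.1819088·(0.1503434)/(3.5587250) = 1.8825685;  |Δ| = 0.0499314
h(1.8825685) = -0.1047455
x₅ = 1.8825685 − (-0.1047455)·(-0.0499314)/(-1.2866543) = 1.8866334;  |Δ| = 0.0040649
|x₅ − x₄| = 0.0040649 < 10^{-2}

n = 5, xₙ = 1.88663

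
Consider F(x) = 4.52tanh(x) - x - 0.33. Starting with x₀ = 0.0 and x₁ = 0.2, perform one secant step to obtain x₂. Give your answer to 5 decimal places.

F(0.0) = -0.3300000, F(0.2) = 0.3621364
x₂ = 0.2000000 − 0.3621364·(0.2000000 − 0.0000000) / (0.3621364 − (-0.3300000)) = 0.2000000 − (0.0724273)/(0.6921364) = 0.0953569

0.09536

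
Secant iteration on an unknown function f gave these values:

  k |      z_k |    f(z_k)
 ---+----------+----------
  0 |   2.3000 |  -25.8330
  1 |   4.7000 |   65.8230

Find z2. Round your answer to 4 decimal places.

z2 = 4.7000 − 65.8230·(4.7000 − 2.3000) / (65.8230 − (-25.8330))
   = 4.7000 − (157.975200)/(91.656000) = 2.976434

2.9764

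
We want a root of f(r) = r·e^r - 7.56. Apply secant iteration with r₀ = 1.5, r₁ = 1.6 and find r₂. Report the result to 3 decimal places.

1.570

f(1.5) = -0.83747, f(1.6) = 0.36485
r₂ = 1.60000 − 0.36485·(1.60000 − 1.50000) / (0.36485 − (-0.83747)) = 1.60000 − (0.03649)/(1.20232) = 1.56965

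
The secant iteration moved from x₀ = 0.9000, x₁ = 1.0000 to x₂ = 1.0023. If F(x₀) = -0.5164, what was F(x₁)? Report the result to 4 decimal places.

-0.0116

The secant line through (0.9000, -0.5164) and (1.0000, F(x₁)) crosses zero at x₂ = 1.0023.
So (0.9000, -0.5164), (1.0000, F(x₁)), (1.0023, 0) are collinear:
F(x₁) = -0.5164 · (1.0000 − 1.0023) / (0.9000 − 1.0023) = -0.5164 · (-0.002300)/(-0.102300) = -0.011610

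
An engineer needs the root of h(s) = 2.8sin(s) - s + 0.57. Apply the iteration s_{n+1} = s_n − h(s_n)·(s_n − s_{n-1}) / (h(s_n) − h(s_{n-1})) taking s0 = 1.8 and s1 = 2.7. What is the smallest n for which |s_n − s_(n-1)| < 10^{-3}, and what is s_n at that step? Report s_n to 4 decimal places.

n = 5, s_n = 2.4199

h(1.8) = 1.496773, h(2.7) = -0.933336
s2 = 2.700000 − (-0.933336)·(0.900000)/(-2.430110) = 2.354335;  |Δ| = 0.345665
h(2.354335) = 0.199241
s3 = 2.354335 − 0.199241·(-0.345665)/(1.132577) = 2.415144;  |Δ| = 0.060809
h(2.415144) = 0.014669
s4 = 2.415144 − 0.014669·(0.060809)/(-0.184572) = 2.419977;  |Δ| = 0.004833
h(2.419977) = -0.000301
s5 = 2.419977 − (-0.000301)·(0.004833)/(-0.014970) = 2.419880;  |Δ| = 0.000097
|s5 − s4| = 0.000097 < 10^{-3}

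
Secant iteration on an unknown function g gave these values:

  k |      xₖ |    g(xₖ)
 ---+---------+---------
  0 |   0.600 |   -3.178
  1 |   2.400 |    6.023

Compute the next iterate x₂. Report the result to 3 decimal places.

x₂ = 2.400 − 6.023·(2.400 − 0.600) / (6.023 − (-3.178))
   = 2.400 − (10.84140)/(9.20100) = 1.22172

1.222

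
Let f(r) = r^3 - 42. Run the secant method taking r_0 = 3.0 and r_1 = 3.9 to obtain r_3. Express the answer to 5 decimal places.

f(3.0) = -15.0000000, f(3.9) = 17.3190000
r_2 = 3.9000000 − 17.3190000·(3.9000000 − 3.0000000) / (17.3190000 − (-15.0000000)) = 3.9000000 − (15.5871000)/(32.3190000) = 3.4177109
f(3.4177109) = -2.0785794
r_3 = 3.4177109 − (-2.0785794)·(3.4177109 − 3.9000000) / (-2.0785794 − 17.3190000) = 3.4177109 − (1.0024761)/(-19.3975794) = 3.4693914

3.46939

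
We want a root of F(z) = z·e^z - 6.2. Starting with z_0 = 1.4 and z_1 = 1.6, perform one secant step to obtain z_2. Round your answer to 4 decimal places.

F(1.4) = -0.522720, F(1.6) = 1.724852
z_2 = 1.600000 − 1.724852·(1.600000 − 1.400000) / (1.724852 − (-0.522720)) = 1.600000 − (0.344970)/(2.247572) = 1.446514

1.4465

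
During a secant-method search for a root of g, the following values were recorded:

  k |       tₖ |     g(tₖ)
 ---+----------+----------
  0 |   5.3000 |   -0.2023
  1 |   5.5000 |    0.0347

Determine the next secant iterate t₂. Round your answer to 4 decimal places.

t₂ = 5.5000 − 0.0347·(5.5000 − 5.3000) / (0.0347 − (-0.2023))
   = 5.5000 − (0.006940)/(0.237000) = 5.470717

5.4707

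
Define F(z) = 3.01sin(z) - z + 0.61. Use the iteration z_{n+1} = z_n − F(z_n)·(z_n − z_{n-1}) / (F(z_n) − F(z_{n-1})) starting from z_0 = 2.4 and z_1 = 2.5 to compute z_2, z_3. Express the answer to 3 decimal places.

2.473, 2.474

F(2.4) = 0.24314, F(2.5) = -0.08860
z_2 = 2.50000 − (-0.08860)·(2.50000 − 2.40000) / (-0.08860 − 0.24314) = 2.50000 − (-0.00886)/(-0.33174) = 2.47329
F(2.47329) = 0.00186
z_3 = 2.47329 − 0.00186·(2.47329 − 2.50000) / (0.00186 − (-0.08860)) = 2.47329 − (-0.00005)/(0.09046) = 2.47384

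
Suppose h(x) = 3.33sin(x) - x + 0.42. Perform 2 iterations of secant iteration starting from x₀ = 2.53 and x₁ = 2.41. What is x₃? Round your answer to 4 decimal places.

h(2.53) = -0.198007, h(2.41) = 0.234625
x₂ = 2.410000 − 0.234625·(2.410000 − 2.530000) / (0.234625 − (-0.198007)) = 2.410000 − (-0.028155)/(0.432632) = 2.475078
h(2.475078) = 0.003694
x₃ = 2.475078 − 0.003694·(2.475078 − 2.410000) / (0.003694 − 0.234625) = 2.475078 − (0.000240)/(-0.230931) = 2.476119

2.4761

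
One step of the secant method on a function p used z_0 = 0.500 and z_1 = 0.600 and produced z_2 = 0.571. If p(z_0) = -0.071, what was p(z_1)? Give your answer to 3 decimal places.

0.029

The secant line through (0.500, -0.071) and (0.600, p(z_1)) crosses zero at z_2 = 0.571.
So (0.500, -0.071), (0.600, p(z_1)), (0.571, 0) are collinear:
p(z_1) = -0.071 · (0.600 − 0.571) / (0.500 − 0.571) = -0.071 · (0.02900)/(-0.07100) = 0.02900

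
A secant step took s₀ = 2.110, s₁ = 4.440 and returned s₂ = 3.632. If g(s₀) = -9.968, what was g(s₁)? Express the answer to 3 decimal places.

The secant line through (2.110, -9.968) and (4.440, g(s₁)) crosses zero at s₂ = 3.632.
So (2.110, -9.968), (4.440, g(s₁)), (3.632, 0) are collinear:
g(s₁) = -9.968 · (4.440 − 3.632) / (2.110 − 3.632) = -9.968 · (0.80800)/(-1.52200) = 5.29182

5.292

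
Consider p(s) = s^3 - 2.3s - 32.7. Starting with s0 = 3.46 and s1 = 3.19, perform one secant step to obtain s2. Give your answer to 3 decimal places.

p(3.46) = 0.76374, p(3.19) = -7.57524
s2 = 3.19000 − (-7.57524)·(3.19000 − 3.46000) / (-7.57524 − 0.76374) = 3.19000 − (2.04532)/(-8.33898) = 3.43527

3.435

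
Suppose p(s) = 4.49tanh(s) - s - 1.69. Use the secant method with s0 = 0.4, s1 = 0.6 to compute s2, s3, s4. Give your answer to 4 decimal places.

p(0.4) = -0.384029, p(0.6) = 0.121353
s2 = 0.600000 − 0.121353·(0.600000 − 0.400000) / (0.121353 − (-0.384029)) = 0.600000 − (0.024271)/(0.505382) = 0.551976
p(0.551976) = 0.012002
s3 = 0.551976 − 0.012002·(0.551976 − 0.600000) / (0.012002 − 0.121353) = 0.551976 − (-0.000576)/(-0.109350) = 0.546705
p(0.546705) = -0.000477
s4 = 0.546705 − (-0.000477)·(0.546705 − 0.551976) / (-0.000477 − 0.012002) = 0.546705 − (0.000003)/(-0.012479) = 0.546906

0.5520, 0.5467, 0.5469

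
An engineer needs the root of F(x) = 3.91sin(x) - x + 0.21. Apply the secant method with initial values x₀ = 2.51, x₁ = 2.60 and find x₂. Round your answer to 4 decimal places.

F(2.51) = 0.008585, F(2.60) = -0.374390
x₂ = 2.600000 − (-0.374390)·(2.600000 − 2.510000) / (-0.374390 − 0.008585) = 2.600000 − (-0.033695)/(-0.382975) = 2.512017

2.5120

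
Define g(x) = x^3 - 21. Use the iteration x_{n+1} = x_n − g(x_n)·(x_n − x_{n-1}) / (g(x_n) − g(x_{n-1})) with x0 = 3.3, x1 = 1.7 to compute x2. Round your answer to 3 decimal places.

g(3.3) = 14.93700, g(1.7) = -16.08700
x2 = 1.70000 − (-16.08700)·(1.70000 − 3.30000) / (-16.08700 − 14.93700) = 1.70000 − (25.73920)/(-31.02400) = 2.52965

2.530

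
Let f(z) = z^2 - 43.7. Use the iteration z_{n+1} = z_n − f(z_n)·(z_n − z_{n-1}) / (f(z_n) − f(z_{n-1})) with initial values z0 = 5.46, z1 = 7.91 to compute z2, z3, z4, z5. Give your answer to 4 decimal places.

f(5.46) = -13.888400, f(7.91) = 18.868100
z2 = 7.910000 − 18.868100·(7.910000 − 5.460000) / (18.868100 − (-13.888400)) = 7.910000 − (46.226845)/(32.756500) = 6.498773
f(6.498773) = -1.465945
z3 = 6.498773 − (-1.465945)·(6.498773 − 7.910000) / (-1.465945 − 18.868100) = 6.498773 − (2.068780)/(-20.334045) = 6.600513
f(6.600513) = -0.133227
z4 = 6.600513 − (-0.133227)·(6.600513 − 6.498773) / (-0.133227 − (-1.465945)) = 6.600513 − (-0.013554)/(1.332718) = 6.610684
f(6.610684) = 0.001138
z5 = 6.610684 − 0.001138·(6.610684 − 6.600513) / (0.001138 − (-0.133227)) = 6.610684 − (0.000012)/(0.134365) = 6.610597

6.4988, 6.6005, 6.6107, 6.6106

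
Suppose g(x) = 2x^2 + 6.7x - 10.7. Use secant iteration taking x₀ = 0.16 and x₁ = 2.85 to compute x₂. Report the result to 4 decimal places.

g(0.16) = -9.576800, g(2.85) = 24.640000
x₂ = 2.850000 − 24.640000·(2.850000 − 0.160000) / (24.640000 − (-9.576800)) = 2.850000 − (66.281600)/(34.216800) = 0.912893

0.9129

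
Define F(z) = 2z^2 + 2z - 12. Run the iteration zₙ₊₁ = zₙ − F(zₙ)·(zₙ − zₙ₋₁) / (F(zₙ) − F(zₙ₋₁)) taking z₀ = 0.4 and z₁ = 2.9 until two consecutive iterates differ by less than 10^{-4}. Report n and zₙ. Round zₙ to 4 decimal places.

n = 6, zₙ = 2.0000

F(0.4) = -10.880000, F(2.9) = 10.620000
z₂ = 2.900000 − 10.620000·(2.500000)/(21.500000) = 1.665116;  |Δ| = 1.234884
F(1.665116) = -3.124543
z₃ = 1.665116 − (-3.124543)·(-1.234884)/(-13.744543) = 1.945842;  |Δ| = 0.280726
F(1.945842) = -0.535713
z₄ = 1.945842 − (-0.535713)·(0.280726)/(2.588830) = 2.003933;  |Δ| = 0.058091
F(2.003933) = 0.039365
z₅ = 2.003933 − 0.039365·(0.058091)/(0.575078) = 1.999957;  |Δ| = 0.003976
F(1.999957) = -0.000430
z₆ = 1.999957 − (-0.000430)·(-0.003976)/(-0.039795) = 2.000000;  |Δ| = 0.000043
|z₆ − z₅| = 0.000043 < 10^{-4}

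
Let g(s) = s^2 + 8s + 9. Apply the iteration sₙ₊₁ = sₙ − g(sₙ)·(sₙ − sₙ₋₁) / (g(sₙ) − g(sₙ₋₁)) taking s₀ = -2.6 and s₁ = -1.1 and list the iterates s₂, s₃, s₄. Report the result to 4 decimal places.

-1.4279, -1.3577, -1.3542

g(-2.6) = -5.040000, g(-1.1) = 1.410000
s₂ = -1.100000 − 1.410000·(-1.100000 − (-2.600000)) / (1.410000 − (-5.040000)) = -1.100000 − (2.115000)/(6.450000) = -1.427907
g(-1.427907) = -0.384337
s₃ = -1.427907 − (-0.384337)·(-1.427907 − (-1.100000)) / (-0.384337 − 1.410000) = -1.427907 − (0.126027)/(-1.794337) = -1.357671
g(-1.357671) = -0.018098
s₄ = -1.357671 − (-0.018098)·(-1.357671 − (-1.427907)) / (-0.018098 − (-0.384337)) = -1.357671 − (-0.001271)/(0.366240) = -1.354200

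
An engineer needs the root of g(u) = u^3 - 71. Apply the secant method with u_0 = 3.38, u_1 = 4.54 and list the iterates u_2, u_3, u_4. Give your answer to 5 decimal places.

g(3.38) = -32.3855280, g(4.54) = 22.5766640
u_2 = 4.5400000 − 22.5766640·(4.5400000 − 3.3800000) / (22.5766640 − (-32.3855280)) = 4.5400000 − (26.1889302)/(54.9621920) = 4.0635101
g(4.0635101) = -3.9028574
u_3 = 4.0635101 − (-3.9028574)·(4.0635101 − 4.5400000) / (-3.9028574 − 22.5766640) = 4.0635101 − (1.8596722)/(-26.4795214) = 4.1337407
g(4.1337407) = -0.3634171
u_4 = 4.1337407 − (-0.3634171)·(4.1337407 − 4.0635101) / (-0.3634171 − (-3.9028574)) = 4.1337407 − (-0.0255230)/(3.5394404) = 4.1409517

4.06351, 4.13374, 4.14095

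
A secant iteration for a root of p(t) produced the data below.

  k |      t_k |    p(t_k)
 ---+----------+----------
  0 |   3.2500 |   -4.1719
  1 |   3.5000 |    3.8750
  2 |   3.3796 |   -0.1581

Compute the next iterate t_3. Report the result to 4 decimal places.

3.3843

t_3 = 3.3796 − (-0.1581)·(3.3796 − 3.5000) / (-0.1581 − 3.8750)
   = 3.3796 − (0.019035)/(-4.033100) = 3.384320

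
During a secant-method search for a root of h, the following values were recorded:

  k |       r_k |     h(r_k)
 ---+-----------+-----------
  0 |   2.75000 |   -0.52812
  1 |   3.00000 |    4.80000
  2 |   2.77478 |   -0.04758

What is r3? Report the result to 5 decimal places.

r3 = 2.77478 − (-0.04758)·(2.77478 − 3.00000) / (-0.04758 − 4.80000)
   = 2.77478 − (0.0107160)/(-4.8475800) = 2.7769906

2.77699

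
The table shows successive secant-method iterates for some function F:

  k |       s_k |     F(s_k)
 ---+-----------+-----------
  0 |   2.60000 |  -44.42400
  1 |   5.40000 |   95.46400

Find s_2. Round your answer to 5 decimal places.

3.48919

s_2 = 5.40000 − 95.46400·(5.40000 − 2.60000) / (95.46400 − (-44.42400))
   = 5.40000 − (267.2992000)/(139.8880000) = 3.4891914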